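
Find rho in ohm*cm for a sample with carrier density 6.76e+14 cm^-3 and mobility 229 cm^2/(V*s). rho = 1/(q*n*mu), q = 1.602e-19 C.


Step 1: sigma = q * n * mu = 1.602e-19 * 6.76e+14 * 229 = 2.47996e-02 S/cm
Step 2: rho = 1 / sigma = 1 / 2.47996e-02 = 40.32 ohm*cm

40.32


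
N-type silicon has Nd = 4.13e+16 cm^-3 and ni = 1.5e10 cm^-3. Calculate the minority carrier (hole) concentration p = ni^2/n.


Step 1: Since Nd >> ni, n ≈ Nd = 4.13e+16 cm^-3
Step 2: p = ni^2 / n = (1.5e10)^2 / 4.13e+16
Step 3: p = 2.25e20 / 4.13e+16 = 5.45e+03 cm^-3

5.45e+03


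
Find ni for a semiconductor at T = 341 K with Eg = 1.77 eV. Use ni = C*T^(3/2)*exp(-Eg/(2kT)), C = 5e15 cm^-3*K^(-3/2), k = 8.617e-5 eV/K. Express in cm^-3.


Step 1: Compute kT = 8.617e-5 * 341 = 0.02938397 eV
Step 2: Exponent = -Eg/(2kT) = -1.77/(2*0.02938397) = -30.11846
Step 3: T^(3/2) = 341^1.5 = 6296.97
Step 4: ni = 5e15 * 6296.97 * exp(-30.11846) = 2.62e+06 cm^-3

2.62e+06


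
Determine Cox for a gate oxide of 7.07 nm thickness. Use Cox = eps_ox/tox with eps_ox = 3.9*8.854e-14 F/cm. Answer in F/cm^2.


Step 1: eps_ox = 3.9 * 8.854e-14 = 3.45306e-13 F/cm
Step 2: tox in cm = 7.07 nm * 1e-7 = 7.0700e-07 cm
Step 3: Cox = 3.45306e-13 / 7.0700e-07 = 4.88e-07 F/cm^2

4.88e-07


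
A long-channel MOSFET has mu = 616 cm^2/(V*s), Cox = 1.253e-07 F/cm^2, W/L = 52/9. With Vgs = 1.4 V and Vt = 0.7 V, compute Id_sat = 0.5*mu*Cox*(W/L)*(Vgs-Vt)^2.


Step 1: Overdrive voltage Vov = Vgs - Vt = 1.4 - 0.7 = 0.7 V
Step 2: W/L = 52/9 = 5.77778
Step 3: Id = 0.5 * 616 * 1.253e-07 * 5.77778 * 0.7^2
Step 4: Id = 1.09e-04 A

1.09e-04


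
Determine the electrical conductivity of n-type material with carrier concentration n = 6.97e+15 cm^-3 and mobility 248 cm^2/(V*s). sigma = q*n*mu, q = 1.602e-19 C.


Step 1: sigma = q * n * mu
Step 2: sigma = 1.602e-19 * 6.97e+15 * 248
Step 3: sigma = 2.769e-01 S/cm

2.769e-01


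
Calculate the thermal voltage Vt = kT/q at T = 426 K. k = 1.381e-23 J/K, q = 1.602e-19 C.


Step 1: kT = 1.381e-23 * 426 = 5.88306e-21 J
Step 2: Vt = kT/q = 5.88306e-21 / 1.602e-19
Step 3: Vt = 0.03672 V

0.03672


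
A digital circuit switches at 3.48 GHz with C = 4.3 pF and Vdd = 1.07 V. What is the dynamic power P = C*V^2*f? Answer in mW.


Step 1: V^2 = 1.07^2 = 1.1449 V^2
Step 2: P = C*V^2*f = 4.3e-12 F * 1.1449 * 3.48e9 Hz
Step 3: P = 1.71322836e-02 W
Step 4: P = 17.132 mW

17.132


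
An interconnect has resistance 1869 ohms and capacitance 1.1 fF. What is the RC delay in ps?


Step 1: tau = R * C
Step 2: tau = 1869 * 1.1 fF = 1869 * 1.1e-15 F
Step 3: tau = 2.0559e-12 s = 2.0559 ps

2.0559


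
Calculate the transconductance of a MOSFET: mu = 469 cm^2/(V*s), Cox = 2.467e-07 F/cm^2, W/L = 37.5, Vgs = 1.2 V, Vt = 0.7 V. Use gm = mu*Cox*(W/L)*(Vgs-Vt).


Step 1: Vov = Vgs - Vt = 1.2 - 0.7 = 0.5 V
Step 2: gm = mu * Cox * (W/L) * Vov
Step 3: gm = 469 * 2.467e-07 * 37.5 * 0.5 = 2.17e-03 S

2.17e-03


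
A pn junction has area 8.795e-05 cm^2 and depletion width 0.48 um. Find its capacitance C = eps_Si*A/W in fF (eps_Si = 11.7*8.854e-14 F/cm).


Step 1: eps_Si = 11.7 * 8.854e-14 = 1.035918e-12 F/cm
Step 2: W in cm = 0.48 * 1e-4 = 4.80e-05 cm
Step 3: C = 1.035918e-12 * 8.795e-05 / 4.80e-05 = 1.898104e-12 F
Step 4: C = 1898.1 fF

1898.1


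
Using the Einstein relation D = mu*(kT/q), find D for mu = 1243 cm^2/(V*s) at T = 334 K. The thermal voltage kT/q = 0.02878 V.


Step 1: D = mu * (kT/q)
Step 2: D = 1243 * 0.02878
Step 3: D = 35.77 cm^2/s

35.77


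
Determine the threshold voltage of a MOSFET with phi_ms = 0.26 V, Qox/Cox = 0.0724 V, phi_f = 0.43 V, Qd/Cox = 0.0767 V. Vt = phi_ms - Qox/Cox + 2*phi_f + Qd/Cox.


Step 1: Vt = phi_ms - Qox/Cox + 2*phi_f + Qd/Cox
Step 2: Vt = 0.26 - 0.0724 + 2*0.43 + 0.0767
Step 3: Vt = 0.26 - 0.0724 + 0.86 + 0.0767
Step 4: Vt = 1.1243 V

1.1243


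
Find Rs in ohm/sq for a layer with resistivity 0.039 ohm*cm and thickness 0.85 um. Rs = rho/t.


Step 1: Convert thickness to cm: t = 0.85 um = 8.5000e-05 cm
Step 2: Rs = rho / t = 0.039 / 8.5000e-05
Step 3: Rs = 458.8 ohm/sq

458.8


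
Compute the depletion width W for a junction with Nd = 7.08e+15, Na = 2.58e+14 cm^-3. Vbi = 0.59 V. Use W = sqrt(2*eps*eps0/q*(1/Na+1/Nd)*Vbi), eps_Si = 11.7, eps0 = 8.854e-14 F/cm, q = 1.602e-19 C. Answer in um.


Step 1: 1/Na + 1/Nd = 1/2.58e+14 + 1/7.08e+15 = 4.01721e-15
Step 2: 2*eps*eps0/q = 2*11.7*8.854e-14/1.602e-19 = 1.293281e+07
Step 3: W^2 = 1.293281e+07 * 4.01721e-15 * 0.59 = 3.06528e-08
Step 4: W = sqrt(3.06528e-08) = 1.751e-04 cm = 1.751 um

1.751


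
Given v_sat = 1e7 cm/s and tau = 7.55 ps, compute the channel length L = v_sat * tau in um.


Step 1: tau in seconds = 7.55 ps * 1e-12 = 7.5500e-12 s
Step 2: L = v_sat * tau = 1e7 * 7.5500e-12 = 7.5500e-05 cm
Step 3: L in um = 7.5500e-05 * 1e4 = 0.755 um

0.755


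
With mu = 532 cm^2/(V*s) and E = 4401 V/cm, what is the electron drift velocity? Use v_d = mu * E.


Step 1: v_d = mu * E
Step 2: v_d = 532 * 4401 = 2341332
Step 3: v_d = 2.34e+06 cm/s

2.34e+06


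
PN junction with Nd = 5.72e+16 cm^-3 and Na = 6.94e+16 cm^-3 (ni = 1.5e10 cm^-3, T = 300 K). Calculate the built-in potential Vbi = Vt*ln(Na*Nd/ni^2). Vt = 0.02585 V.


Step 1: Compute Na*Nd/ni^2 = 6.94e+16 * 5.72e+16 / (1.5e10)^2 = 1.7643e+13
Step 2: ln(1.7643e+13) = 30.5014
Step 3: Vbi = 0.02585 * 30.5014 = 0.788 V

0.788


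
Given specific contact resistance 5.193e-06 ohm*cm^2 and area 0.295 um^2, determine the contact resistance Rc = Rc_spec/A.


Step 1: Convert area to cm^2: 0.295 um^2 = 2.9500e-09 cm^2
Step 2: Rc = Rc_spec / A = 5.193e-06 / 2.9500e-09
Step 3: Rc = 1.76e+03 ohms

1.76e+03


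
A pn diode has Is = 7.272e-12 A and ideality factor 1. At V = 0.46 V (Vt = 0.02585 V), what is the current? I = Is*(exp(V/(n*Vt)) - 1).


Step 1: V/(n*Vt) = 0.46/(1*0.02585) = 17.7950
Step 2: exp(17.7950) = 5.3490e+07
Step 3: I = 7.272e-12 * (5.3490e+07 - 1) = 3.89e-04 A

3.89e-04


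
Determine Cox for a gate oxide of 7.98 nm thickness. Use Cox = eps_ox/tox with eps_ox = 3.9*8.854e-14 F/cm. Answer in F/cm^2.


Step 1: eps_ox = 3.9 * 8.854e-14 = 3.45306e-13 F/cm
Step 2: tox in cm = 7.98 nm * 1e-7 = 7.9800e-07 cm
Step 3: Cox = 3.45306e-13 / 7.9800e-07 = 4.33e-07 F/cm^2

4.33e-07


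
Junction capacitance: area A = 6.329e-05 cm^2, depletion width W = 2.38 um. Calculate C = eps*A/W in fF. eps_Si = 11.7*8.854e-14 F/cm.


Step 1: eps_Si = 11.7 * 8.854e-14 = 1.035918e-12 F/cm
Step 2: W in cm = 2.38 * 1e-4 = 2.38e-04 cm
Step 3: C = 1.035918e-12 * 6.329e-05 / 2.38e-04 = 2.754758e-13 F
Step 4: C = 275.48 fF

275.48


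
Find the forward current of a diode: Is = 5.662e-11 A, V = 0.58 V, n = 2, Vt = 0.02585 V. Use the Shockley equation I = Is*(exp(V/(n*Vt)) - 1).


Step 1: V/(n*Vt) = 0.58/(2*0.02585) = 11.2186
Step 2: exp(11.2186) = 7.4503e+04
Step 3: I = 5.662e-11 * (7.4503e+04 - 1) = 4.22e-06 A

4.22e-06


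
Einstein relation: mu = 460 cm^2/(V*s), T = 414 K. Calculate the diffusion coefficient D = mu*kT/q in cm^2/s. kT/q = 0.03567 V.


Step 1: D = mu * (kT/q)
Step 2: D = 460 * 0.03567
Step 3: D = 16.41 cm^2/s

16.41


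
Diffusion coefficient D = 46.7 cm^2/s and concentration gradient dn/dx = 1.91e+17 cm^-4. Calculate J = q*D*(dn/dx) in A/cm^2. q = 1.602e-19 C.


Step 1: J = q * D * (dn/dx)
Step 2: J = 1.602e-19 * 46.7 * 1.91e+17
Step 3: J = 1.43e+00 A/cm^2

1.43e+00


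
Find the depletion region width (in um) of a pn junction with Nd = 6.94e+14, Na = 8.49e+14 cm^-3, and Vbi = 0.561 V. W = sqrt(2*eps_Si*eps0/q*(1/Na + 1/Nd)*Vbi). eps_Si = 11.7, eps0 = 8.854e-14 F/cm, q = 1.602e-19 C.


Step 1: 1/Na + 1/Nd = 1/8.49e+14 + 1/6.94e+14 = 2.61878e-15
Step 2: 2*eps*eps0/q = 2*11.7*8.854e-14/1.602e-19 = 1.293281e+07
Step 3: W^2 = 1.293281e+07 * 2.61878e-15 * 0.561 = 1.90001e-08
Step 4: W = sqrt(1.90001e-08) = 1.378e-04 cm = 1.378 um

1.378


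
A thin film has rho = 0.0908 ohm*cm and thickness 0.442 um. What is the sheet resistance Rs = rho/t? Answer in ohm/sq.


Step 1: Convert thickness to cm: t = 0.442 um = 4.4200e-05 cm
Step 2: Rs = rho / t = 0.0908 / 4.4200e-05
Step 3: Rs = 2054.3 ohm/sq

2054.3


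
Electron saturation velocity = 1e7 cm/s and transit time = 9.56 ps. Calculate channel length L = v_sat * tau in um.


Step 1: tau in seconds = 9.56 ps * 1e-12 = 9.5600e-12 s
Step 2: L = v_sat * tau = 1e7 * 9.5600e-12 = 9.5600e-05 cm
Step 3: L in um = 9.5600e-05 * 1e4 = 0.956 um

0.956


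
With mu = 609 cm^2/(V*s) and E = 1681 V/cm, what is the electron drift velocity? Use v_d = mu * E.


Step 1: v_d = mu * E
Step 2: v_d = 609 * 1681 = 1023729
Step 3: v_d = 1.02e+06 cm/s

1.02e+06


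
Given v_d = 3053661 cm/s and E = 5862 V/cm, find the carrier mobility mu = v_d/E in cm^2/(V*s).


Step 1: mu = v_d / E
Step 2: mu = 3053661 / 5862
Step 3: mu = 520.92 cm^2/(V*s)

520.92


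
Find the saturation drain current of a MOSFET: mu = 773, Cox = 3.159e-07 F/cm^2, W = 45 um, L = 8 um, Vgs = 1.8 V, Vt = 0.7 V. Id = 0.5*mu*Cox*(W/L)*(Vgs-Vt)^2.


Step 1: Overdrive voltage Vov = Vgs - Vt = 1.8 - 0.7 = 1.1 V
Step 2: W/L = 45/8 = 5.625
Step 3: Id = 0.5 * 773 * 3.159e-07 * 5.625 * 1.1^2
Step 4: Id = 8.31e-04 A

8.31e-04


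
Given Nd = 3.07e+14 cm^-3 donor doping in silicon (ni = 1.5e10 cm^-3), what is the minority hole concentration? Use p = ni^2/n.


Step 1: Since Nd >> ni, n ≈ Nd = 3.07e+14 cm^-3
Step 2: p = ni^2 / n = (1.5e10)^2 / 3.07e+14
Step 3: p = 2.25e20 / 3.07e+14 = 7.33e+05 cm^-3

7.33e+05


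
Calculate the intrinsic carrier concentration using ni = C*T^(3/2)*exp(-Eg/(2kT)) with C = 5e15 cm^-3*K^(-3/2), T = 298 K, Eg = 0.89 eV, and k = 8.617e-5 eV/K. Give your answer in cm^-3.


Step 1: Compute kT = 8.617e-5 * 298 = 0.02567866 eV
Step 2: Exponent = -Eg/(2kT) = -0.89/(2*0.02567866) = -17.32956
Step 3: T^(3/2) = 298^1.5 = 5144.28
Step 4: ni = 5e15 * 5144.28 * exp(-17.32956) = 7.66e+11 cm^-3

7.66e+11


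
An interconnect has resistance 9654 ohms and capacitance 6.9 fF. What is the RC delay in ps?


Step 1: tau = R * C
Step 2: tau = 9654 * 6.9 fF = 9654 * 6.9e-15 F
Step 3: tau = 6.66126e-11 s = 66.6126 ps

66.6126


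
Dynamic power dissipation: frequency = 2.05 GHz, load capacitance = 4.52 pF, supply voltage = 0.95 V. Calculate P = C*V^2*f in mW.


Step 1: V^2 = 0.95^2 = 0.9025 V^2
Step 2: P = C*V^2*f = 4.52e-12 F * 0.9025 * 2.05e9 Hz
Step 3: P = 8.362565e-03 W
Step 4: P = 8.363 mW

8.363


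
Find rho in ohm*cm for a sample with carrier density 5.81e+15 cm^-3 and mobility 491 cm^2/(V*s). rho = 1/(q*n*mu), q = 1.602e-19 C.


Step 1: sigma = q * n * mu = 1.602e-19 * 5.81e+15 * 491 = 4.57004e-01 S/cm
Step 2: rho = 1 / sigma = 1 / 4.57004e-01 = 2.188 ohm*cm

2.188


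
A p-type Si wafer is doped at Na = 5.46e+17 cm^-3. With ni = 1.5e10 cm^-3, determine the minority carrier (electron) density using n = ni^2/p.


Step 1: Majority hole concentration p ≈ Na = 5.46e+17 cm^-3
Step 2: n = ni^2 / Na = (1.5e10)^2 / 5.46e+17
Step 3: n = 4.12e+02 cm^-3

4.12e+02


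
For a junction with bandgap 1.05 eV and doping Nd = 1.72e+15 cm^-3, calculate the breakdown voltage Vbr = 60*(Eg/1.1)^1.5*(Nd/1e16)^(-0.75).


Step 1: Eg/1.1 = 1.05/1.1 = 0.954545
Step 2: (Eg/1.1)^1.5 = 0.954545^1.5 = 0.932598
Step 3: (Nd/1e16)^(-0.75) = (0.172)^(-0.75) = 3.744154
Step 4: Vbr = 60 * 0.932598 * 3.744154 = 209.5 V

209.5


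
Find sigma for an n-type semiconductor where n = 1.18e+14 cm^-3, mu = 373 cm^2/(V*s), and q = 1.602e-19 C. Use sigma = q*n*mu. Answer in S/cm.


Step 1: sigma = q * n * mu
Step 2: sigma = 1.602e-19 * 1.18e+14 * 373
Step 3: sigma = 7.051e-03 S/cm

7.051e-03


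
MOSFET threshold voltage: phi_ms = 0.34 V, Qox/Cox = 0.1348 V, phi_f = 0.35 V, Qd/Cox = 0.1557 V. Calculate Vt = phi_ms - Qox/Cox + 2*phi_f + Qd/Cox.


Step 1: Vt = phi_ms - Qox/Cox + 2*phi_f + Qd/Cox
Step 2: Vt = 0.34 - 0.1348 + 2*0.35 + 0.1557
Step 3: Vt = 0.34 - 0.1348 + 0.7 + 0.1557
Step 4: Vt = 1.0609 V

1.0609


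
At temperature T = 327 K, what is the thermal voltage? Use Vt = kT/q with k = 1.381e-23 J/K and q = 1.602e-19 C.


Step 1: kT = 1.381e-23 * 327 = 4.51587e-21 J
Step 2: Vt = kT/q = 4.51587e-21 / 1.602e-19
Step 3: Vt = 0.02819 V

0.02819


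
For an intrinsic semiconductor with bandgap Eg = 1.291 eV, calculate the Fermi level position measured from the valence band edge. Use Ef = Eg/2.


Step 1: For an intrinsic semiconductor, the Fermi level sits at midgap.
Step 2: Ef = Eg / 2 = 1.291 / 2 = 0.6455 eV

0.6455


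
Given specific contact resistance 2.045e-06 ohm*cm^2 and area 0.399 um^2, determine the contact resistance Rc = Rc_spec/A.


Step 1: Convert area to cm^2: 0.399 um^2 = 3.9900e-09 cm^2
Step 2: Rc = Rc_spec / A = 2.045e-06 / 3.9900e-09
Step 3: Rc = 5.13e+02 ohms

5.13e+02


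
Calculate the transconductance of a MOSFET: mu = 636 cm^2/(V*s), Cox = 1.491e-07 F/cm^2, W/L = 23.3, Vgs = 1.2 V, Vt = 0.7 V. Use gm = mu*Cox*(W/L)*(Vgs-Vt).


Step 1: Vov = Vgs - Vt = 1.2 - 0.7 = 0.5 V
Step 2: gm = mu * Cox * (W/L) * Vov
Step 3: gm = 636 * 1.491e-07 * 23.3 * 0.5 = 1.10e-03 S

1.10e-03


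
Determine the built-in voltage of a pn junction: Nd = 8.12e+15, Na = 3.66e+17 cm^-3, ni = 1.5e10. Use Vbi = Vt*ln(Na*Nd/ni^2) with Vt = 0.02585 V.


Step 1: Compute Na*Nd/ni^2 = 3.66e+17 * 8.12e+15 / (1.5e10)^2 = 1.3209e+13
Step 2: ln(1.3209e+13) = 30.2119
Step 3: Vbi = 0.02585 * 30.2119 = 0.781 V

0.781


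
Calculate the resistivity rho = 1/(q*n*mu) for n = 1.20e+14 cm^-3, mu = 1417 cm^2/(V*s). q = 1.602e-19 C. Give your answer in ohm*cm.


Step 1: sigma = q * n * mu = 1.602e-19 * 1.20e+14 * 1417 = 2.72404e-02 S/cm
Step 2: rho = 1 / sigma = 1 / 2.72404e-02 = 36.71 ohm*cm

36.71


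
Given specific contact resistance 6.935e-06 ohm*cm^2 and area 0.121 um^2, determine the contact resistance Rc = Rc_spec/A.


Step 1: Convert area to cm^2: 0.121 um^2 = 1.2100e-09 cm^2
Step 2: Rc = Rc_spec / A = 6.935e-06 / 1.2100e-09
Step 3: Rc = 5.73e+03 ohms

5.73e+03


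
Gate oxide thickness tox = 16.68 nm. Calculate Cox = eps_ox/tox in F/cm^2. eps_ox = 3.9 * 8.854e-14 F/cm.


Step 1: eps_ox = 3.9 * 8.854e-14 = 3.45306e-13 F/cm
Step 2: tox in cm = 16.68 nm * 1e-7 = 1.6680e-06 cm
Step 3: Cox = 3.45306e-13 / 1.6680e-06 = 2.07e-07 F/cm^2

2.07e-07


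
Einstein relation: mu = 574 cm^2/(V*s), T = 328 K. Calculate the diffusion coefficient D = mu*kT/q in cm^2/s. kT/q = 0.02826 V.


Step 1: D = mu * (kT/q)
Step 2: D = 574 * 0.02826
Step 3: D = 16.22 cm^2/s

16.22


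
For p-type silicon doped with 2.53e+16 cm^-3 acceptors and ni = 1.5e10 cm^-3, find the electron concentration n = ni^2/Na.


Step 1: Majority hole concentration p ≈ Na = 2.53e+16 cm^-3
Step 2: n = ni^2 / Na = (1.5e10)^2 / 2.53e+16
Step 3: n = 8.89e+03 cm^-3

8.89e+03


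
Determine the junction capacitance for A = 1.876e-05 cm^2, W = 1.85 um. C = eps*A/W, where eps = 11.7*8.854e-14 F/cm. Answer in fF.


Step 1: eps_Si = 11.7 * 8.854e-14 = 1.035918e-12 F/cm
Step 2: W in cm = 1.85 * 1e-4 = 1.85e-04 cm
Step 3: C = 1.035918e-12 * 1.876e-05 / 1.85e-04 = 1.050477e-13 F
Step 4: C = 105.05 fF

105.05


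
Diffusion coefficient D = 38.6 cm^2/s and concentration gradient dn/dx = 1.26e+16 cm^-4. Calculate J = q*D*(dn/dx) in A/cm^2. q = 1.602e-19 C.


Step 1: J = q * D * (dn/dx)
Step 2: J = 1.602e-19 * 38.6 * 1.26e+16
Step 3: J = 7.79e-02 A/cm^2

7.79e-02


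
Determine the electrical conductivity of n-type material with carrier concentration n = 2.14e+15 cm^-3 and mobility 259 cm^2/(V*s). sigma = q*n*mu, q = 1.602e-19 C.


Step 1: sigma = q * n * mu
Step 2: sigma = 1.602e-19 * 2.14e+15 * 259
Step 3: sigma = 8.879e-02 S/cm

8.879e-02


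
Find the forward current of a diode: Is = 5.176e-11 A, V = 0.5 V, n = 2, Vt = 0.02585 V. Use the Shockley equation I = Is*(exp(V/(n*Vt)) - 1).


Step 1: V/(n*Vt) = 0.5/(2*0.02585) = 9.6712
Step 2: exp(9.6712) = 1.5854e+04
Step 3: I = 5.176e-11 * (1.5854e+04 - 1) = 8.21e-07 A

8.21e-07


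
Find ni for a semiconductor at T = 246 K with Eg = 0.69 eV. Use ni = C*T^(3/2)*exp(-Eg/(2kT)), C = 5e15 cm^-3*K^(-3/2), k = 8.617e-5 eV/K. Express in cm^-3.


Step 1: Compute kT = 8.617e-5 * 246 = 0.02119782 eV
Step 2: Exponent = -Eg/(2kT) = -0.69/(2*0.02119782) = -16.27526
Step 3: T^(3/2) = 246^1.5 = 3858.36
Step 4: ni = 5e15 * 3858.36 * exp(-16.27526) = 1.65e+12 cm^-3

1.65e+12


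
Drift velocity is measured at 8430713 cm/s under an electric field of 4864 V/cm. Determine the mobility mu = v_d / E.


Step 1: mu = v_d / E
Step 2: mu = 8430713 / 4864
Step 3: mu = 1733.29 cm^2/(V*s)

1733.29


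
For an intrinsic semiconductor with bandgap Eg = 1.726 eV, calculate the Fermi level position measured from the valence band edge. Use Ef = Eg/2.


Step 1: For an intrinsic semiconductor, the Fermi level sits at midgap.
Step 2: Ef = Eg / 2 = 1.726 / 2 = 0.863 eV

0.863


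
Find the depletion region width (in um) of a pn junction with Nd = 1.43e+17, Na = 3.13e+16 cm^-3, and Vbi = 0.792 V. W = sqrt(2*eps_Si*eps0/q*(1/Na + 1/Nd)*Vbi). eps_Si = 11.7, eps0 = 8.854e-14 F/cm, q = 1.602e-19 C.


Step 1: 1/Na + 1/Nd = 1/3.13e+16 + 1/1.43e+17 = 3.89419e-17
Step 2: 2*eps*eps0/q = 2*11.7*8.854e-14/1.602e-19 = 1.293281e+07
Step 3: W^2 = 1.293281e+07 * 3.89419e-17 * 0.792 = 3.98874e-10
Step 4: W = sqrt(3.98874e-10) = 1.997e-05 cm = 0.1997 um

0.1997


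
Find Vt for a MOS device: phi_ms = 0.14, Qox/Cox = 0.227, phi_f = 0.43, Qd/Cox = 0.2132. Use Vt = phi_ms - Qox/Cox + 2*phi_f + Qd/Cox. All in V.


Step 1: Vt = phi_ms - Qox/Cox + 2*phi_f + Qd/Cox
Step 2: Vt = 0.14 - 0.227 + 2*0.43 + 0.2132
Step 3: Vt = 0.14 - 0.227 + 0.86 + 0.2132
Step 4: Vt = 0.9862 V

0.9862


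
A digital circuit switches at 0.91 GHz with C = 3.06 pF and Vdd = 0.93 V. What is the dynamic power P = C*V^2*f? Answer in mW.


Step 1: V^2 = 0.93^2 = 0.8649 V^2
Step 2: P = C*V^2*f = 3.06e-12 F * 0.8649 * 0.91e9 Hz
Step 3: P = 2.40840054e-03 W
Step 4: P = 2.408 mW

2.408


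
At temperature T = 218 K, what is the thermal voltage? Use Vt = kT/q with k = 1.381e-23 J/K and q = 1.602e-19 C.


Step 1: kT = 1.381e-23 * 218 = 3.01058e-21 J
Step 2: Vt = kT/q = 3.01058e-21 / 1.602e-19
Step 3: Vt = 0.01879 V

0.01879


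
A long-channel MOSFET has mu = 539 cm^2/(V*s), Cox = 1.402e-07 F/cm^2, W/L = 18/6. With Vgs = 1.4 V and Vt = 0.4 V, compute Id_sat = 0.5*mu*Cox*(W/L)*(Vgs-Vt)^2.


Step 1: Overdrive voltage Vov = Vgs - Vt = 1.4 - 0.4 = 1.0 V
Step 2: W/L = 18/6 = 3
Step 3: Id = 0.5 * 539 * 1.402e-07 * 3 * 1.0^2
Step 4: Id = 1.13e-04 A

1.13e-04


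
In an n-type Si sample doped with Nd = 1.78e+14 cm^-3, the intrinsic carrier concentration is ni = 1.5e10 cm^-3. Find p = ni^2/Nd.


Step 1: Since Nd >> ni, n ≈ Nd = 1.78e+14 cm^-3
Step 2: p = ni^2 / n = (1.5e10)^2 / 1.78e+14
Step 3: p = 2.25e20 / 1.78e+14 = 1.26e+06 cm^-3

1.26e+06


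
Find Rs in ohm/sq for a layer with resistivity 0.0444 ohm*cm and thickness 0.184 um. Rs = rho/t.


Step 1: Convert thickness to cm: t = 0.184 um = 1.8400e-05 cm
Step 2: Rs = rho / t = 0.0444 / 1.8400e-05
Step 3: Rs = 2413.0 ohm/sq

2413.0


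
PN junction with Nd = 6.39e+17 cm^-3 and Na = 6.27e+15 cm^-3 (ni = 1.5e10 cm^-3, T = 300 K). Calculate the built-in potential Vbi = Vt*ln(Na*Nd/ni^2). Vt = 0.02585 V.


Step 1: Compute Na*Nd/ni^2 = 6.27e+15 * 6.39e+17 / (1.5e10)^2 = 1.7807e+13
Step 2: ln(1.7807e+13) = 30.5106
Step 3: Vbi = 0.02585 * 30.5106 = 0.789 V

0.789


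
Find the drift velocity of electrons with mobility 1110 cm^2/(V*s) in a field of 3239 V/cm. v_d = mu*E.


Step 1: v_d = mu * E
Step 2: v_d = 1110 * 3239 = 3595290
Step 3: v_d = 3.60e+06 cm/s

3.60e+06


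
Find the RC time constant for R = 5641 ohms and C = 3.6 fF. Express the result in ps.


Step 1: tau = R * C
Step 2: tau = 5641 * 3.6 fF = 5641 * 3.6e-15 F
Step 3: tau = 2.03076e-11 s = 20.3076 ps

20.3076


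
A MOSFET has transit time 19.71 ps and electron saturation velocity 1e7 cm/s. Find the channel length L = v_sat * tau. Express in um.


Step 1: tau in seconds = 19.71 ps * 1e-12 = 1.9710e-11 s
Step 2: L = v_sat * tau = 1e7 * 1.9710e-11 = 1.9710e-04 cm
Step 3: L in um = 1.9710e-04 * 1e4 = 1.971 um

1.971


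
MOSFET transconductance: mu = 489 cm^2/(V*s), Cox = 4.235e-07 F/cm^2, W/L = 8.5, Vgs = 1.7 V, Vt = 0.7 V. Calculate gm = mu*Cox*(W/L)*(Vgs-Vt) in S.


Step 1: Vov = Vgs - Vt = 1.7 - 0.7 = 1.0 V
Step 2: gm = mu * Cox * (W/L) * Vov
Step 3: gm = 489 * 4.235e-07 * 8.5 * 1.0 = 1.76e-03 S

1.76e-03


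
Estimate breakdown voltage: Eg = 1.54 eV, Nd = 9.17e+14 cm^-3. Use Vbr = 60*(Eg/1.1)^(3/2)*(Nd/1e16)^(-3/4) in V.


Step 1: Eg/1.1 = 1.54/1.1 = 1.400000
Step 2: (Eg/1.1)^1.5 = 1.400000^1.5 = 1.656502
Step 3: (Nd/1e16)^(-0.75) = (0.0917)^(-0.75) = 6.000991
Step 4: Vbr = 60 * 1.656502 * 6.000991 = 596.4 V

596.4


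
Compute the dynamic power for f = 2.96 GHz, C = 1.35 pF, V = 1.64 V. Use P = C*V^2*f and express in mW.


Step 1: V^2 = 1.64^2 = 2.6896 V^2
Step 2: P = C*V^2*f = 1.35e-12 F * 2.6896 * 2.96e9 Hz
Step 3: P = 1.07476416e-02 W
Step 4: P = 10.748 mW

10.748


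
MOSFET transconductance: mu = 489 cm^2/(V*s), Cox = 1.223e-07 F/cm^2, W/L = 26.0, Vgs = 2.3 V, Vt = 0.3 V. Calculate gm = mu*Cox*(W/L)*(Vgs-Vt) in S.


Step 1: Vov = Vgs - Vt = 2.3 - 0.3 = 2.0 V
Step 2: gm = mu * Cox * (W/L) * Vov
Step 3: gm = 489 * 1.223e-07 * 26.0 * 2.0 = 3.11e-03 S

3.11e-03


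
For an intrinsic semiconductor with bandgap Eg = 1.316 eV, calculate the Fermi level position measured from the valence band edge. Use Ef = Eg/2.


Step 1: For an intrinsic semiconductor, the Fermi level sits at midgap.
Step 2: Ef = Eg / 2 = 1.316 / 2 = 0.658 eV

0.658


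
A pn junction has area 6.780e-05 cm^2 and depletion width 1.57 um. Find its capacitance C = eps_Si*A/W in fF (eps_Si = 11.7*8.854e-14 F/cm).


Step 1: eps_Si = 11.7 * 8.854e-14 = 1.035918e-12 F/cm
Step 2: W in cm = 1.57 * 1e-4 = 1.57e-04 cm
Step 3: C = 1.035918e-12 * 6.780e-05 / 1.57e-04 = 4.473582e-13 F
Step 4: C = 447.36 fF

447.36


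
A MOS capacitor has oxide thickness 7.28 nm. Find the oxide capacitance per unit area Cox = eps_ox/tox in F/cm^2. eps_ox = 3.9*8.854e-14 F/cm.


Step 1: eps_ox = 3.9 * 8.854e-14 = 3.45306e-13 F/cm
Step 2: tox in cm = 7.28 nm * 1e-7 = 7.2800e-07 cm
Step 3: Cox = 3.45306e-13 / 7.2800e-07 = 4.74e-07 F/cm^2

4.74e-07


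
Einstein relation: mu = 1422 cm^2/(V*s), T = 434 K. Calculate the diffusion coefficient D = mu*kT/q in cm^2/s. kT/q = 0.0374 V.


Step 1: D = mu * (kT/q)
Step 2: D = 1422 * 0.0374
Step 3: D = 53.18 cm^2/s

53.18


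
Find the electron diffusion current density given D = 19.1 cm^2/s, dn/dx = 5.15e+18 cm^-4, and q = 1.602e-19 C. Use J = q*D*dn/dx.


Step 1: J = q * D * (dn/dx)
Step 2: J = 1.602e-19 * 19.1 * 5.15e+18
Step 3: J = 1.58e+01 A/cm^2

1.58e+01


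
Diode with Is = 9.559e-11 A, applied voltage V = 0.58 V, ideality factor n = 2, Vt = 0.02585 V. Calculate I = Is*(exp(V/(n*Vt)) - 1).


Step 1: V/(n*Vt) = 0.58/(2*0.02585) = 11.2186
Step 2: exp(11.2186) = 7.4503e+04
Step 3: I = 9.559e-11 * (7.4503e+04 - 1) = 7.12e-06 A

7.12e-06


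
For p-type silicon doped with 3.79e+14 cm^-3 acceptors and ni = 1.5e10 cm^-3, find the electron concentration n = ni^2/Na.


Step 1: Majority hole concentration p ≈ Na = 3.79e+14 cm^-3
Step 2: n = ni^2 / Na = (1.5e10)^2 / 3.79e+14
Step 3: n = 5.94e+05 cm^-3

5.94e+05


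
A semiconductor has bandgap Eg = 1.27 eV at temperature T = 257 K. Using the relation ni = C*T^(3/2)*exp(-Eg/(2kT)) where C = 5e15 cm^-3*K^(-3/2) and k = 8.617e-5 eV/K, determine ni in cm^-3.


Step 1: Compute kT = 8.617e-5 * 257 = 0.02214569 eV
Step 2: Exponent = -Eg/(2kT) = -1.27/(2*0.02214569) = -28.67375
Step 3: T^(3/2) = 257^1.5 = 4120.02
Step 4: ni = 5e15 * 4120.02 * exp(-28.67375) = 7.26e+06 cm^-3

7.26e+06


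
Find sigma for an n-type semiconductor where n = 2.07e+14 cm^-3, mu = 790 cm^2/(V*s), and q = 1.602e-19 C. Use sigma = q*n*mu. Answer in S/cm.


Step 1: sigma = q * n * mu
Step 2: sigma = 1.602e-19 * 2.07e+14 * 790
Step 3: sigma = 2.620e-02 S/cm

2.620e-02


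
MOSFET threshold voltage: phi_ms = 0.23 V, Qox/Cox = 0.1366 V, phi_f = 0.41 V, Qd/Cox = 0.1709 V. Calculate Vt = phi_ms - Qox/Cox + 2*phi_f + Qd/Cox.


Step 1: Vt = phi_ms - Qox/Cox + 2*phi_f + Qd/Cox
Step 2: Vt = 0.23 - 0.1366 + 2*0.41 + 0.1709
Step 3: Vt = 0.23 - 0.1366 + 0.82 + 0.1709
Step 4: Vt = 1.0843 V

1.0843


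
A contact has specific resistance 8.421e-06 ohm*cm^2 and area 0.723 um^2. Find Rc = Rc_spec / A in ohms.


Step 1: Convert area to cm^2: 0.723 um^2 = 7.2300e-09 cm^2
Step 2: Rc = Rc_spec / A = 8.421e-06 / 7.2300e-09
Step 3: Rc = 1.16e+03 ohms

1.16e+03


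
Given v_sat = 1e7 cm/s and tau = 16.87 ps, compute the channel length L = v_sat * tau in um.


Step 1: tau in seconds = 16.87 ps * 1e-12 = 1.6870e-11 s
Step 2: L = v_sat * tau = 1e7 * 1.6870e-11 = 1.6870e-04 cm
Step 3: L in um = 1.6870e-04 * 1e4 = 1.687 um

1.687


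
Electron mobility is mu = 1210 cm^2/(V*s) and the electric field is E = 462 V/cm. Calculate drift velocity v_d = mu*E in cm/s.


Step 1: v_d = mu * E
Step 2: v_d = 1210 * 462 = 559020
Step 3: v_d = 5.59e+05 cm/s

5.59e+05


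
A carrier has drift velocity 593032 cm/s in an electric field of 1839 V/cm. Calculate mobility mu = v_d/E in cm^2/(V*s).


Step 1: mu = v_d / E
Step 2: mu = 593032 / 1839
Step 3: mu = 322.48 cm^2/(V*s)

322.48


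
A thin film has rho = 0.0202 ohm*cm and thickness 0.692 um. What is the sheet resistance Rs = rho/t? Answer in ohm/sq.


Step 1: Convert thickness to cm: t = 0.692 um = 6.9200e-05 cm
Step 2: Rs = rho / t = 0.0202 / 6.9200e-05
Step 3: Rs = 291.9 ohm/sq

291.9


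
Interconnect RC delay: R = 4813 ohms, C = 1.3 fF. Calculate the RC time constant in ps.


Step 1: tau = R * C
Step 2: tau = 4813 * 1.3 fF = 4813 * 1.3e-15 F
Step 3: tau = 6.2569e-12 s = 6.2569 ps

6.2569


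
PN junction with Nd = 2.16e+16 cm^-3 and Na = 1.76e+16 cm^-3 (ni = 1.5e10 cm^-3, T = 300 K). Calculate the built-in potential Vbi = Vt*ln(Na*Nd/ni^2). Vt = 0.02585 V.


Step 1: Compute Na*Nd/ni^2 = 1.76e+16 * 2.16e+16 / (1.5e10)^2 = 1.6896e+12
Step 2: ln(1.6896e+12) = 28.1555
Step 3: Vbi = 0.02585 * 28.1555 = 0.728 V

0.728


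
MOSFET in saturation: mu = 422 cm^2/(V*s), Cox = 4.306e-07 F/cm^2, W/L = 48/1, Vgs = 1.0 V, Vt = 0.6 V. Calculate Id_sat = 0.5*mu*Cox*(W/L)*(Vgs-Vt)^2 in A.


Step 1: Overdrive voltage Vov = Vgs - Vt = 1.0 - 0.6 = 0.4 V
Step 2: W/L = 48/1 = 48
Step 3: Id = 0.5 * 422 * 4.306e-07 * 48 * 0.4^2
Step 4: Id = 6.98e-04 A

6.98e-04


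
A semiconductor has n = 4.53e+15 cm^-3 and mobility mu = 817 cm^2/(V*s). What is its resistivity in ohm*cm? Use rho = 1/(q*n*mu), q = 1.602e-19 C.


Step 1: sigma = q * n * mu = 1.602e-19 * 4.53e+15 * 817 = 5.92902e-01 S/cm
Step 2: rho = 1 / sigma = 1 / 5.92902e-01 = 1.687 ohm*cm

1.687


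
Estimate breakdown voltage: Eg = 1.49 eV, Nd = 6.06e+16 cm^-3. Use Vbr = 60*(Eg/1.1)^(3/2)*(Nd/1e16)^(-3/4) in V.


Step 1: Eg/1.1 = 1.49/1.1 = 1.354545
Step 2: (Eg/1.1)^1.5 = 1.354545^1.5 = 1.576486
Step 3: (Nd/1e16)^(-0.75) = (6.06)^(-0.75) = 0.258908
Step 4: Vbr = 60 * 1.576486 * 0.258908 = 24.5 V

24.5


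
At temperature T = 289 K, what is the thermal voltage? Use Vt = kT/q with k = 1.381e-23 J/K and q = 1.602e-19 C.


Step 1: kT = 1.381e-23 * 289 = 3.99109e-21 J
Step 2: Vt = kT/q = 3.99109e-21 / 1.602e-19
Step 3: Vt = 0.02491 V

0.02491


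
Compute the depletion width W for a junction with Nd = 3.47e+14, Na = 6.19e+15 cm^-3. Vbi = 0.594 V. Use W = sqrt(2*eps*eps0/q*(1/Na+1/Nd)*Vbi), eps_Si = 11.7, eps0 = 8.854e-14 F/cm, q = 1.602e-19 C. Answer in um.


Step 1: 1/Na + 1/Nd = 1/6.19e+15 + 1/3.47e+14 = 3.04340e-15
Step 2: 2*eps*eps0/q = 2*11.7*8.854e-14/1.602e-19 = 1.293281e+07
Step 3: W^2 = 1.293281e+07 * 3.04340e-15 * 0.594 = 2.33797e-08
Step 4: W = sqrt(2.33797e-08) = 1.529e-04 cm = 1.529 um

1.529


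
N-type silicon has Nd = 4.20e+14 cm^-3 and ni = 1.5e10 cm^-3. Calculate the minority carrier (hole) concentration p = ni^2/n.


Step 1: Since Nd >> ni, n ≈ Nd = 4.20e+14 cm^-3
Step 2: p = ni^2 / n = (1.5e10)^2 / 4.20e+14
Step 3: p = 2.25e20 / 4.20e+14 = 5.36e+05 cm^-3

5.36e+05


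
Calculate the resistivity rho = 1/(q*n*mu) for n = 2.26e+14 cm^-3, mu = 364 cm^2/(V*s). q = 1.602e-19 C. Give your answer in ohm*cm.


Step 1: sigma = q * n * mu = 1.602e-19 * 2.26e+14 * 364 = 1.31787e-02 S/cm
Step 2: rho = 1 / sigma = 1 / 1.31787e-02 = 75.88 ohm*cm

75.88


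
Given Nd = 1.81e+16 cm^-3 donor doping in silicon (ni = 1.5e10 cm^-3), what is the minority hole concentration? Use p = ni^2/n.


Step 1: Since Nd >> ni, n ≈ Nd = 1.81e+16 cm^-3
Step 2: p = ni^2 / n = (1.5e10)^2 / 1.81e+16
Step 3: p = 2.25e20 / 1.81e+16 = 1.24e+04 cm^-3

1.24e+04


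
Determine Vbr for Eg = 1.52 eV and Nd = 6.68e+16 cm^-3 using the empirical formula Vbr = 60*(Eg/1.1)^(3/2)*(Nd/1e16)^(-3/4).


Step 1: Eg/1.1 = 1.52/1.1 = 1.381818
Step 2: (Eg/1.1)^1.5 = 1.381818^1.5 = 1.624337
Step 3: (Nd/1e16)^(-0.75) = (6.68)^(-0.75) = 0.240668
Step 4: Vbr = 60 * 1.624337 * 0.240668 = 23.5 V

23.5


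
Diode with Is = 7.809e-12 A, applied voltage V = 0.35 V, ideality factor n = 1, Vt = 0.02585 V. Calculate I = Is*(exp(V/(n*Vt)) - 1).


Step 1: V/(n*Vt) = 0.35/(1*0.02585) = 13.5397
Step 2: exp(13.5397) = 7.5896e+05
Step 3: I = 7.809e-12 * (7.5896e+05 - 1) = 5.93e-06 A

5.93e-06


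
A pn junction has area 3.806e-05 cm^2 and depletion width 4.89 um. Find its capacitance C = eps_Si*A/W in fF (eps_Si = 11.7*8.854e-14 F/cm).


Step 1: eps_Si = 11.7 * 8.854e-14 = 1.035918e-12 F/cm
Step 2: W in cm = 4.89 * 1e-4 = 4.89e-04 cm
Step 3: C = 1.035918e-12 * 3.806e-05 / 4.89e-04 = 8.062789e-14 F
Step 4: C = 80.63 fF

80.63


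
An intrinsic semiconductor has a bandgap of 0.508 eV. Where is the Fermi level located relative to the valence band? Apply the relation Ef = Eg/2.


Step 1: For an intrinsic semiconductor, the Fermi level sits at midgap.
Step 2: Ef = Eg / 2 = 0.508 / 2 = 0.254 eV

0.254


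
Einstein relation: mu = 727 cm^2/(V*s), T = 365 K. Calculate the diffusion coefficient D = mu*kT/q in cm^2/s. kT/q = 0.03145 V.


Step 1: D = mu * (kT/q)
Step 2: D = 727 * 0.03145
Step 3: D = 22.86 cm^2/s

22.86


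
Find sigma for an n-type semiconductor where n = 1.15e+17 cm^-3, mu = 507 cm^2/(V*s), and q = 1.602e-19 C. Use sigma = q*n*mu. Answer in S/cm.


Step 1: sigma = q * n * mu
Step 2: sigma = 1.602e-19 * 1.15e+17 * 507
Step 3: sigma = 9.340e+00 S/cm

9.340e+00


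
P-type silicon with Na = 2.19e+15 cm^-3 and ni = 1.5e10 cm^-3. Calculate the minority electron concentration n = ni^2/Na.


Step 1: Majority hole concentration p ≈ Na = 2.19e+15 cm^-3
Step 2: n = ni^2 / Na = (1.5e10)^2 / 2.19e+15
Step 3: n = 1.03e+05 cm^-3

1.03e+05


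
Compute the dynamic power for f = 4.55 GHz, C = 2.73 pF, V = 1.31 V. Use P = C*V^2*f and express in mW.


Step 1: V^2 = 1.31^2 = 1.7161 V^2
Step 2: P = C*V^2*f = 2.73e-12 F * 1.7161 * 4.55e9 Hz
Step 3: P = 2.131653615e-02 W
Step 4: P = 21.317 mW

21.317


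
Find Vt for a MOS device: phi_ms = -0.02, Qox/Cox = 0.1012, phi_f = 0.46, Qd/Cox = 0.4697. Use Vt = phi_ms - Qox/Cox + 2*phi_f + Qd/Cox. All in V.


Step 1: Vt = phi_ms - Qox/Cox + 2*phi_f + Qd/Cox
Step 2: Vt = -0.02 - 0.1012 + 2*0.46 + 0.4697
Step 3: Vt = -0.02 - 0.1012 + 0.92 + 0.4697
Step 4: Vt = 1.2685 V

1.2685


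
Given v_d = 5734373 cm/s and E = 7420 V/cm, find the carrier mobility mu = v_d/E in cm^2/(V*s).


Step 1: mu = v_d / E
Step 2: mu = 5734373 / 7420
Step 3: mu = 772.83 cm^2/(V*s)

772.83


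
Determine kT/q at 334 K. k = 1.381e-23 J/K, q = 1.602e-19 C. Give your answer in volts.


Step 1: kT = 1.381e-23 * 334 = 4.61254e-21 J
Step 2: Vt = kT/q = 4.61254e-21 / 1.602e-19
Step 3: Vt = 0.02879 V

0.02879


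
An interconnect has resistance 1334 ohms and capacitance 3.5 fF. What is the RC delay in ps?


Step 1: tau = R * C
Step 2: tau = 1334 * 3.5 fF = 1334 * 3.5e-15 F
Step 3: tau = 4.669e-12 s = 4.669 ps

4.669


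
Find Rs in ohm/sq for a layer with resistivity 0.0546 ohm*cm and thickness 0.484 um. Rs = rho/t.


Step 1: Convert thickness to cm: t = 0.484 um = 4.8400e-05 cm
Step 2: Rs = rho / t = 0.0546 / 4.8400e-05
Step 3: Rs = 1128.1 ohm/sq

1128.1


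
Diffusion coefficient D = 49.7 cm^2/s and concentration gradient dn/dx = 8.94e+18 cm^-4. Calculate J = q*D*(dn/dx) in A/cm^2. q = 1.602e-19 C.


Step 1: J = q * D * (dn/dx)
Step 2: J = 1.602e-19 * 49.7 * 8.94e+18
Step 3: J = 7.12e+01 A/cm^2

7.12e+01


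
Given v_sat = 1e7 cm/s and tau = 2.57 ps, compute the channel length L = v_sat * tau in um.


Step 1: tau in seconds = 2.57 ps * 1e-12 = 2.5700e-12 s
Step 2: L = v_sat * tau = 1e7 * 2.5700e-12 = 2.5700e-05 cm
Step 3: L in um = 2.5700e-05 * 1e4 = 0.257 um

0.257


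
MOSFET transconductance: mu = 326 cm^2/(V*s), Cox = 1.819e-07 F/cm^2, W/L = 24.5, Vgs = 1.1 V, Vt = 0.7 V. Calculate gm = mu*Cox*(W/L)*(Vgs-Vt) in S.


Step 1: Vov = Vgs - Vt = 1.1 - 0.7 = 0.4 V
Step 2: gm = mu * Cox * (W/L) * Vov
Step 3: gm = 326 * 1.819e-07 * 24.5 * 0.4 = 5.81e-04 S

5.81e-04


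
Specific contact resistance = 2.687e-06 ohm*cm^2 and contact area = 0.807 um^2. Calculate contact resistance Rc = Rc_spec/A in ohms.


Step 1: Convert area to cm^2: 0.807 um^2 = 8.0700e-09 cm^2
Step 2: Rc = Rc_spec / A = 2.687e-06 / 8.0700e-09
Step 3: Rc = 3.33e+02 ohms

3.33e+02


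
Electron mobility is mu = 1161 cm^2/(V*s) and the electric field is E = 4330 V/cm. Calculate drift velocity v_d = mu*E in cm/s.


Step 1: v_d = mu * E
Step 2: v_d = 1161 * 4330 = 5027130
Step 3: v_d = 5.03e+06 cm/s

5.03e+06


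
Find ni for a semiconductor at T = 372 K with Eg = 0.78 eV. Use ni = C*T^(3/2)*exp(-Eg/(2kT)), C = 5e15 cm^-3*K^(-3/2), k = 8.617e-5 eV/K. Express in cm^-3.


Step 1: Compute kT = 8.617e-5 * 372 = 0.03205524 eV
Step 2: Exponent = -Eg/(2kT) = -0.78/(2*0.03205524) = -12.16650
Step 3: T^(3/2) = 372^1.5 = 7174.88
Step 4: ni = 5e15 * 7174.88 * exp(-12.16650) = 1.87e+14 cm^-3

1.87e+14


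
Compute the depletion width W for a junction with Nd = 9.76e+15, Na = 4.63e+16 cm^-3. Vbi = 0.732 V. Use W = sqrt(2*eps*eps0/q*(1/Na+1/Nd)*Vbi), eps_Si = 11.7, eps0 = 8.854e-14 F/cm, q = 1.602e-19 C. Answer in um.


Step 1: 1/Na + 1/Nd = 1/4.63e+16 + 1/9.76e+15 = 1.24057e-16
Step 2: 2*eps*eps0/q = 2*11.7*8.854e-14/1.602e-19 = 1.293281e+07
Step 3: W^2 = 1.293281e+07 * 1.24057e-16 * 0.732 = 1.17442e-09
Step 4: W = sqrt(1.17442e-09) = 3.427e-05 cm = 0.3427 um

0.3427


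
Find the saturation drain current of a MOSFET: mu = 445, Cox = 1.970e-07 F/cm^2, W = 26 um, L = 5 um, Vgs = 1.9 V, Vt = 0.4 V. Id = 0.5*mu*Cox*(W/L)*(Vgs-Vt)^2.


Step 1: Overdrive voltage Vov = Vgs - Vt = 1.9 - 0.4 = 1.5 V
Step 2: W/L = 26/5 = 5.2
Step 3: Id = 0.5 * 445 * 1.970e-07 * 5.2 * 1.5^2
Step 4: Id = 5.13e-04 A

5.13e-04


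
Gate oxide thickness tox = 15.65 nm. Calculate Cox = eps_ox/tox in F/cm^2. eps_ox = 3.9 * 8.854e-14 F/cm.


Step 1: eps_ox = 3.9 * 8.854e-14 = 3.45306e-13 F/cm
Step 2: tox in cm = 15.65 nm * 1e-7 = 1.5650e-06 cm
Step 3: Cox = 3.45306e-13 / 1.5650e-06 = 2.21e-07 F/cm^2

2.21e-07


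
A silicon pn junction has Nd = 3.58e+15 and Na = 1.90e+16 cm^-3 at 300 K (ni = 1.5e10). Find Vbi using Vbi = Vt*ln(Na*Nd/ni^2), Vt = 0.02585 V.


Step 1: Compute Na*Nd/ni^2 = 1.90e+16 * 3.58e+15 / (1.5e10)^2 = 3.0231e+11
Step 2: ln(3.0231e+11) = 26.4347
Step 3: Vbi = 0.02585 * 26.4347 = 0.683 V

0.683


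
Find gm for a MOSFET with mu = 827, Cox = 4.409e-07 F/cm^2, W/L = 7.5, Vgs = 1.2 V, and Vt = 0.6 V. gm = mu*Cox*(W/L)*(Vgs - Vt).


Step 1: Vov = Vgs - Vt = 1.2 - 0.6 = 0.6 V
Step 2: gm = mu * Cox * (W/L) * Vov
Step 3: gm = 827 * 4.409e-07 * 7.5 * 0.6 = 1.64e-03 S

1.64e-03


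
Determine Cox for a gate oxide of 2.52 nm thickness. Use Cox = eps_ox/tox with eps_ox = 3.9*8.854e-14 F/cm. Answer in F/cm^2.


Step 1: eps_ox = 3.9 * 8.854e-14 = 3.45306e-13 F/cm
Step 2: tox in cm = 2.52 nm * 1e-7 = 2.5200e-07 cm
Step 3: Cox = 3.45306e-13 / 2.5200e-07 = 1.37e-06 F/cm^2

1.37e-06


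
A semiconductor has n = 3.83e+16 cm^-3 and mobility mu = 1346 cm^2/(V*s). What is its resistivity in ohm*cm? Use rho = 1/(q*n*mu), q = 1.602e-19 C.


Step 1: sigma = q * n * mu = 1.602e-19 * 3.83e+16 * 1346 = 8.25860e+00 S/cm
Step 2: rho = 1 / sigma = 1 / 8.25860e+00 = 0.1211 ohm*cm

0.1211


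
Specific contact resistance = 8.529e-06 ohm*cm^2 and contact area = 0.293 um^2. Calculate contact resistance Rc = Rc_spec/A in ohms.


Step 1: Convert area to cm^2: 0.293 um^2 = 2.9300e-09 cm^2
Step 2: Rc = Rc_spec / A = 8.529e-06 / 2.9300e-09
Step 3: Rc = 2.91e+03 ohms

2.91e+03


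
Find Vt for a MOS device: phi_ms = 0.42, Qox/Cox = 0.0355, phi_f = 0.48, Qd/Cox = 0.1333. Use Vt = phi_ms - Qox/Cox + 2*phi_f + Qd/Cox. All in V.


Step 1: Vt = phi_ms - Qox/Cox + 2*phi_f + Qd/Cox
Step 2: Vt = 0.42 - 0.0355 + 2*0.48 + 0.1333
Step 3: Vt = 0.42 - 0.0355 + 0.96 + 0.1333
Step 4: Vt = 1.4778 V

1.4778


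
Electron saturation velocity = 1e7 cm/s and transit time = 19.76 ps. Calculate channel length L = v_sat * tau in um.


Step 1: tau in seconds = 19.76 ps * 1e-12 = 1.9760e-11 s
Step 2: L = v_sat * tau = 1e7 * 1.9760e-11 = 1.9760e-04 cm
Step 3: L in um = 1.9760e-04 * 1e4 = 1.976 um

1.976


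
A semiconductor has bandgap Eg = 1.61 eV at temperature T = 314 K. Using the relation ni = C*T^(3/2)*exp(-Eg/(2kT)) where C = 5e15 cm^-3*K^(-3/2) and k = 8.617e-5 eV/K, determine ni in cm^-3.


Step 1: Compute kT = 8.617e-5 * 314 = 0.02705738 eV
Step 2: Exponent = -Eg/(2kT) = -1.61/(2*0.02705738) = -29.75159
Step 3: T^(3/2) = 314^1.5 = 5564.09
Step 4: ni = 5e15 * 5564.09 * exp(-29.75159) = 3.34e+06 cm^-3

3.34e+06


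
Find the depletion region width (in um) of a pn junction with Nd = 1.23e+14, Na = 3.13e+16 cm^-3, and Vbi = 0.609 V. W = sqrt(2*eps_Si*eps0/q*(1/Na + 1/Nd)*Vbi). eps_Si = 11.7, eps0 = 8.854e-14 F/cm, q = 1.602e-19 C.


Step 1: 1/Na + 1/Nd = 1/3.13e+16 + 1/1.23e+14 = 8.16203e-15
Step 2: 2*eps*eps0/q = 2*11.7*8.854e-14/1.602e-19 = 1.293281e+07
Step 3: W^2 = 1.293281e+07 * 8.16203e-15 * 0.609 = 6.42848e-08
Step 4: W = sqrt(6.42848e-08) = 2.535e-04 cm = 2.535 um

2.535


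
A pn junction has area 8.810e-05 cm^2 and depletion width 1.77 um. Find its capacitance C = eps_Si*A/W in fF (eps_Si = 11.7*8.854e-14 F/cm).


Step 1: eps_Si = 11.7 * 8.854e-14 = 1.035918e-12 F/cm
Step 2: W in cm = 1.77 * 1e-4 = 1.77e-04 cm
Step 3: C = 1.035918e-12 * 8.810e-05 / 1.77e-04 = 5.156179e-13 F
Step 4: C = 515.62 fF

515.62


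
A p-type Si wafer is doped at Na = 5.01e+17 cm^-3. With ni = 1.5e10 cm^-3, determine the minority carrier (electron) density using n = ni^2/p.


Step 1: Majority hole concentration p ≈ Na = 5.01e+17 cm^-3
Step 2: n = ni^2 / Na = (1.5e10)^2 / 5.01e+17
Step 3: n = 4.49e+02 cm^-3

4.49e+02


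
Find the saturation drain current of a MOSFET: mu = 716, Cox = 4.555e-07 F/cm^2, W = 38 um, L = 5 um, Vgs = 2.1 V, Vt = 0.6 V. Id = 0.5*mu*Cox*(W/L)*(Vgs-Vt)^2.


Step 1: Overdrive voltage Vov = Vgs - Vt = 2.1 - 0.6 = 1.5 V
Step 2: W/L = 38/5 = 7.6
Step 3: Id = 0.5 * 716 * 4.555e-07 * 7.6 * 1.5^2
Step 4: Id = 2.79e-03 A

2.79e-03


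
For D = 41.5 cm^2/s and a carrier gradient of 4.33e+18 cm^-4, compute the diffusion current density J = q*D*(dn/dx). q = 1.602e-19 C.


Step 1: J = q * D * (dn/dx)
Step 2: J = 1.602e-19 * 41.5 * 4.33e+18
Step 3: J = 2.88e+01 A/cm^2

2.88e+01


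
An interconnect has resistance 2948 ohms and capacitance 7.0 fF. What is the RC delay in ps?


Step 1: tau = R * C
Step 2: tau = 2948 * 7.0 fF = 2948 * 7.0e-15 F
Step 3: tau = 2.0636e-11 s = 20.636 ps

20.636


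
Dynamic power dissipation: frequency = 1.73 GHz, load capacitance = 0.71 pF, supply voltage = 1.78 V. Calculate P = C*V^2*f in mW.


Step 1: V^2 = 1.78^2 = 3.1684 V^2
Step 2: P = C*V^2*f = 0.71e-12 F * 3.1684 * 1.73e9 Hz
Step 3: P = 3.89174572e-03 W
Step 4: P = 3.892 mW

3.892


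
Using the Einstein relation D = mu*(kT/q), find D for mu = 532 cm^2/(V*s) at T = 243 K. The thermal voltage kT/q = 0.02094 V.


Step 1: D = mu * (kT/q)
Step 2: D = 532 * 0.02094
Step 3: D = 11.14 cm^2/s

11.14
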